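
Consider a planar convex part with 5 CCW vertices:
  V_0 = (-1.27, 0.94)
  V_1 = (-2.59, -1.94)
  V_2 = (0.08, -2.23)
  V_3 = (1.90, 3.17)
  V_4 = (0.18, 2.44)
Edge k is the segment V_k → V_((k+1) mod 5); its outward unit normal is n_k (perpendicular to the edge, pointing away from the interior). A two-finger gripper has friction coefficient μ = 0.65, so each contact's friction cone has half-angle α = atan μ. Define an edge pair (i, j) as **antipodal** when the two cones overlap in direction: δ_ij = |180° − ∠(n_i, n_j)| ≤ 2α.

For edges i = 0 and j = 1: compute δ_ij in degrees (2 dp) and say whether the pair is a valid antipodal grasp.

α = atan 0.65 = 33.02°;  2α = 66.05°
edge 0: e_0 = (-1.32, -2.88);  n_0 = (-0.9091, +0.4167)
edge 1: e_1 = (+2.67, -0.29);  n_1 = (-0.1080, -0.9942)
∠(n_0, n_1) = 108.42°
δ = |180° − 108.42°| = 71.58°
71.58° > 2α = 66.05°  →  invalid

δ = 71.58°, invalid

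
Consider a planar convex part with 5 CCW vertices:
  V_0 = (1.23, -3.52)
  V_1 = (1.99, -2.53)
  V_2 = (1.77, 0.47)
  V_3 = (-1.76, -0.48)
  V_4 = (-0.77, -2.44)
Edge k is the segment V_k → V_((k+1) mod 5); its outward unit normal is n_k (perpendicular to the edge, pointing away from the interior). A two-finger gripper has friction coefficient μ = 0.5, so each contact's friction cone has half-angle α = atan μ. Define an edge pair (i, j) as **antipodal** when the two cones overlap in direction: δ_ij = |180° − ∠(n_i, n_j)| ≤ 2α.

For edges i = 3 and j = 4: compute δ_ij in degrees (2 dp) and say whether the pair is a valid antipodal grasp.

δ = 145.17°, invalid

α = atan 0.5 = 26.57°;  2α = 53.13°
edge 3: e_3 = (+0.99, -1.96);  n_3 = (-0.8926, -0.4509)
edge 4: e_4 = (+2.00, -1.08);  n_4 = (-0.4751, -0.8799)
∠(n_3, n_4) = 34.83°
δ = |180° − 34.83°| = 145.17°
145.17° > 2α = 53.13°  →  invalid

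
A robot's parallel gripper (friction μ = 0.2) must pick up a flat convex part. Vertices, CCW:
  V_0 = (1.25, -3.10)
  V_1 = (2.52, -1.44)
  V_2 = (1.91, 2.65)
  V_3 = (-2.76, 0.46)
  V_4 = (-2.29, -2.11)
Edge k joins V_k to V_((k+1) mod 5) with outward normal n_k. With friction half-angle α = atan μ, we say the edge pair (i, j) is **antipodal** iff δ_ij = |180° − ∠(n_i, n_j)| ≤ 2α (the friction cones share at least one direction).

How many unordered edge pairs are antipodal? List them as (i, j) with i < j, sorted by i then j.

α = atan 0.2 = 11.31°;  2α = 22.62°
n_0 = (+0.7942, -0.6076)
n_1 = (+0.9891, +0.1475)
n_2 = (-0.4246, +0.9054)
n_3 = (-0.9837, -0.1799)
n_4 = (-0.2693, -0.9630)
  (0,1): δ = 134.10°  ·
  (0,2): δ = 27.46°  ·
  (0,3): δ = 47.78°  ·
  (0,4): δ = 111.79°  ·
  (1,2): δ = 73.36°  ·
  (1,3): δ = 1.88°  ✓
  (1,4): δ = 65.89°  ·
  (2,3): δ = 104.76°  ·
  (2,4): δ = 40.75°  ·
  (3,4): δ = 115.99°  ·
antipodal pairs: 1

count = 1; pairs: (1,3)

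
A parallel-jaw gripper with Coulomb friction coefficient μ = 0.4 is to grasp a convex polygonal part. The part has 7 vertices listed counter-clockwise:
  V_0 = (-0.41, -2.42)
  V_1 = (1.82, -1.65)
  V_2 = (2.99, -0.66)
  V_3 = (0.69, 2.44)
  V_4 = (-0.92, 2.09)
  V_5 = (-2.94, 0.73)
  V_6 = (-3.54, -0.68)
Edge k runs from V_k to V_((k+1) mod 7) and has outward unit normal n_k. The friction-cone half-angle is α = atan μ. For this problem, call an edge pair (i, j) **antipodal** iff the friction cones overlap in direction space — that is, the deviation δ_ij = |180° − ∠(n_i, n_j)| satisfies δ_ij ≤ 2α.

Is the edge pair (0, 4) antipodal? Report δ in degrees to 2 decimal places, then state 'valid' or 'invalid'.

α = atan 0.4 = 21.80°;  2α = 43.60°
edge 0: e_0 = (+2.23, +0.77);  n_0 = (+0.3264, -0.9452)
edge 4: e_4 = (-2.02, -1.36);  n_4 = (-0.5585, +0.8295)
∠(n_0, n_4) = 165.10°
δ = |180° − 165.10°| = 14.90°
14.90° ≤ 2α = 43.60°  →  valid

δ = 14.90°, valid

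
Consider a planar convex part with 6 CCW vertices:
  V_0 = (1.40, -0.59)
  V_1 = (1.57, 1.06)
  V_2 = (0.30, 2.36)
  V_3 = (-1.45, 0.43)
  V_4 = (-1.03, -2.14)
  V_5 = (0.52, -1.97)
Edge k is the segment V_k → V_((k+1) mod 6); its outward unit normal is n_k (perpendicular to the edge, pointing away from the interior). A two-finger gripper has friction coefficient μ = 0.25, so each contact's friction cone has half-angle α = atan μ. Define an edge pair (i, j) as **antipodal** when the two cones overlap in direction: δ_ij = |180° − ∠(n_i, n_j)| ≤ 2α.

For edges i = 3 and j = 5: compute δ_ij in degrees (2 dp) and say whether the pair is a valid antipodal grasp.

α = atan 0.25 = 14.04°;  2α = 28.07°
edge 3: e_3 = (+0.42, -2.57);  n_3 = (-0.9869, -0.1613)
edge 5: e_5 = (+0.88, +1.38);  n_5 = (+0.8432, -0.5377)
∠(n_3, n_5) = 138.19°
δ = |180° − 138.19°| = 41.81°
41.81° > 2α = 28.07°  →  invalid

δ = 41.81°, invalid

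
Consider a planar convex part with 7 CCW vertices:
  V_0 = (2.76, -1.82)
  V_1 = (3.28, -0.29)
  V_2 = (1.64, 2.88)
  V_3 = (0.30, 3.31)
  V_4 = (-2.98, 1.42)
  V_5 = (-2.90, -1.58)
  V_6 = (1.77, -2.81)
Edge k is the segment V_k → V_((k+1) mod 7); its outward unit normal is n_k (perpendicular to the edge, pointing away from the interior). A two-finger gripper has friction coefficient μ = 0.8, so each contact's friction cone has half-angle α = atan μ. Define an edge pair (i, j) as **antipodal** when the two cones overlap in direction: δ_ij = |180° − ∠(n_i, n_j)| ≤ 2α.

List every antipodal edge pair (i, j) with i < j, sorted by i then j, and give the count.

count = 10; pairs: (0,3), (0,4), (1,4), (1,5), (2,4), (2,5), (2,6), (3,5), (3,6), (4,6)

α = atan 0.8 = 38.66°;  2α = 77.32°
n_0 = (+0.9468, -0.3218)
n_1 = (+0.8882, +0.4595)
n_2 = (+0.3055, +0.9522)
n_3 = (-0.4993, +0.8664)
n_4 = (-0.9996, -0.0267)
n_5 = (-0.2547, -0.9670)
n_6 = (+0.7071, -0.7071)
  (0,1): δ = 133.87°  ·
  (0,2): δ = 89.02°  ·
  (0,3): δ = 41.28°  ✓
  (0,4): δ = 20.30°  ✓
  (0,5): δ = 94.02°  ·
  (0,6): δ = 153.77°  ·
  (1,2): δ = 135.15°  ·
  (1,3): δ = 87.40°  ·
  (1,4): δ = 25.83°  ✓
  (1,5): δ = 47.89°  ✓
  (1,6): δ = 107.65°  ·
  (2,3): δ = 132.26°  ·
  (2,4): δ = 70.68°  ✓
  (2,5): δ = 3.04°  ✓
  (2,6): δ = 62.79°  ✓
  (3,4): δ = 118.42°  ·
  (3,5): δ = 44.71°  ✓
  (3,6): δ = 15.05°  ✓
  (4,5): δ = 106.28°  ·
  (4,6): δ = 46.53°  ✓
  (5,6): δ = 120.24°  ·
antipodal pairs: 10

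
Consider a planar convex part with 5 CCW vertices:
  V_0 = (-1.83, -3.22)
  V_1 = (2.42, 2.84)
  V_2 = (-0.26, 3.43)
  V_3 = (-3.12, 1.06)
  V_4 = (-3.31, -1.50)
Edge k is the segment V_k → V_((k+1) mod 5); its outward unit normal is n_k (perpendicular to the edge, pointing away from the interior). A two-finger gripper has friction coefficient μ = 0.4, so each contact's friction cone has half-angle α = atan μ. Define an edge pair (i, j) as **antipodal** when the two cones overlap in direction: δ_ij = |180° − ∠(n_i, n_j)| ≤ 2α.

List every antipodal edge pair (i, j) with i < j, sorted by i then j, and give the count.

α = atan 0.4 = 21.80°;  2α = 43.60°
n_0 = (+0.8187, -0.5742)
n_1 = (+0.2150, +0.9766)
n_2 = (-0.6381, +0.7700)
n_3 = (-0.9973, +0.0740)
n_4 = (-0.7580, -0.6522)
  (0,1): δ = 67.37°  ·
  (0,2): δ = 15.31°  ✓
  (0,3): δ = 30.80°  ✓
  (0,4): δ = 75.75°  ·
  (1,2): δ = 127.94°  ·
  (1,3): δ = 81.83°  ·
  (1,4): δ = 36.87°  ✓
  (2,3): δ = 133.89°  ·
  (2,4): δ = 88.94°  ·
  (3,4): δ = 135.04°  ·
antipodal pairs: 3

count = 3; pairs: (0,2), (0,3), (1,4)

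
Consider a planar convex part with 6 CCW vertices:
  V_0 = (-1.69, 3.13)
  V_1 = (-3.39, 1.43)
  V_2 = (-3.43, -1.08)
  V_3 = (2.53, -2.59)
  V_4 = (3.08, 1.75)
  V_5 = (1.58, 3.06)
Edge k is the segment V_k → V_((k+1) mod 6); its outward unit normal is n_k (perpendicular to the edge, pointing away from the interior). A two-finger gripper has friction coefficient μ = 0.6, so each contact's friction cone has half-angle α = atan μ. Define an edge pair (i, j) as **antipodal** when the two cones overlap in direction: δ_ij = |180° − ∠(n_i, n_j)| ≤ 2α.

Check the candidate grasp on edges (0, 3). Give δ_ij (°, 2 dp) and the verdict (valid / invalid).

α = atan 0.6 = 30.96°;  2α = 61.93°
edge 0: e_0 = (-1.70, -1.70);  n_0 = (-0.7071, +0.7071)
edge 3: e_3 = (+0.55, +4.34);  n_3 = (+0.9921, -0.1257)
∠(n_0, n_3) = 142.22°
δ = |180° − 142.22°| = 37.78°
37.78° ≤ 2α = 61.93°  →  valid

δ = 37.78°, valid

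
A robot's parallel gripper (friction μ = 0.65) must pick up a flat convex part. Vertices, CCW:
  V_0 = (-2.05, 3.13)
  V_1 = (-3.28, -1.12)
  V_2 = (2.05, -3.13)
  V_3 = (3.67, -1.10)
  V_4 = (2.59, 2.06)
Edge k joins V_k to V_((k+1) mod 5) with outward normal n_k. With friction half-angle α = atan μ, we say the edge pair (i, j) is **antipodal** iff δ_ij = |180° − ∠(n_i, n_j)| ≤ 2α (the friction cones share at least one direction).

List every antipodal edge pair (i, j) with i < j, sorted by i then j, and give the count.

α = atan 0.65 = 33.02°;  2α = 66.05°
n_0 = (-0.9606, +0.2780)
n_1 = (-0.3529, -0.9357)
n_2 = (+0.7816, -0.6238)
n_3 = (+0.9463, +0.3234)
n_4 = (+0.2247, +0.9744)
  (0,1): δ = 94.52°  ·
  (0,2): δ = 22.45°  ✓
  (0,3): δ = 35.01°  ✓
  (0,4): δ = 93.16°  ·
  (1,2): δ = 107.93°  ·
  (1,3): δ = 50.47°  ✓
  (1,4): δ = 7.68°  ✓
  (2,3): δ = 122.54°  ·
  (2,4): δ = 64.39°  ✓
  (3,4): δ = 121.85°  ·
antipodal pairs: 5

count = 5; pairs: (0,2), (0,3), (1,3), (1,4), (2,4)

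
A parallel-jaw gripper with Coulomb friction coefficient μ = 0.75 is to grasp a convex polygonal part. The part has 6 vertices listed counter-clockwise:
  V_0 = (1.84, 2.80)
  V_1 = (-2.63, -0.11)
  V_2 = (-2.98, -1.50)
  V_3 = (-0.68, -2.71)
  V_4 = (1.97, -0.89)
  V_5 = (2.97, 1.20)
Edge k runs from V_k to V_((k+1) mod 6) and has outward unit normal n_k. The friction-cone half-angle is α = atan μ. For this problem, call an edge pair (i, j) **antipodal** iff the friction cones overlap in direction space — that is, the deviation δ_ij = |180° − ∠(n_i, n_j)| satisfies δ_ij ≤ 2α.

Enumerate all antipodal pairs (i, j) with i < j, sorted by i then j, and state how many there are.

α = atan 0.75 = 36.87°;  2α = 73.74°
n_0 = (-0.5456, +0.8381)
n_1 = (-0.9697, +0.2442)
n_2 = (-0.4656, -0.8850)
n_3 = (+0.5661, -0.8243)
n_4 = (+0.9021, -0.4316)
n_5 = (+0.8168, +0.5769)
  (0,1): δ = 137.20°  ·
  (0,2): δ = 60.81°  ✓
  (0,3): δ = 1.42°  ✓
  (0,4): δ = 31.37°  ✓
  (0,5): δ = 92.17°  ·
  (1,2): δ = 103.62°  ·
  (1,3): δ = 41.39°  ✓
  (1,4): δ = 11.44°  ✓
  (1,5): δ = 49.36°  ✓
  (2,3): δ = 117.77°  ·
  (2,4): δ = 87.82°  ·
  (2,5): δ = 27.02°  ✓
  (3,4): δ = 150.05°  ·
  (3,5): δ = 89.25°  ·
  (4,5): δ = 119.20°  ·
antipodal pairs: 7

count = 7; pairs: (0,2), (0,3), (0,4), (1,3), (1,4), (1,5), (2,5)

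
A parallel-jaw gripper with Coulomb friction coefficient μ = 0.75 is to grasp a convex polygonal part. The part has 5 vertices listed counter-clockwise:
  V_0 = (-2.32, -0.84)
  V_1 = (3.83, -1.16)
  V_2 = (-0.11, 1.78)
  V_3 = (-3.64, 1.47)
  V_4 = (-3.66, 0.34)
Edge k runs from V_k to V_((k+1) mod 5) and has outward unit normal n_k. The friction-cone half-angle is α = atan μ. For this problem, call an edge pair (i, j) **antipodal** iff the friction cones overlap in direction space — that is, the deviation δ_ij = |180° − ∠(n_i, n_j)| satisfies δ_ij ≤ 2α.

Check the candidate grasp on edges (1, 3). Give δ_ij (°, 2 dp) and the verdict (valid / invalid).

δ = 54.28°, valid

α = atan 0.75 = 36.87°;  2α = 73.74°
edge 1: e_1 = (-3.94, +2.94);  n_1 = (+0.5980, +0.8015)
edge 3: e_3 = (-0.02, -1.13);  n_3 = (-0.9998, +0.0177)
∠(n_1, n_3) = 125.72°
δ = |180° − 125.72°| = 54.28°
54.28° ≤ 2α = 73.74°  →  valid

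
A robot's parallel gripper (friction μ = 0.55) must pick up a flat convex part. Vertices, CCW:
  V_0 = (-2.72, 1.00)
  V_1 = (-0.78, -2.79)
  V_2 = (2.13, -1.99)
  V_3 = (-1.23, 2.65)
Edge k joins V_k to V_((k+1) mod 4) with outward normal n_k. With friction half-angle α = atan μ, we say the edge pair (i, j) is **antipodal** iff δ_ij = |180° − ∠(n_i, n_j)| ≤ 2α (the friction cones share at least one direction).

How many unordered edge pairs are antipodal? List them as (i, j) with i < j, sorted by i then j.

count = 2; pairs: (0,2), (1,3)

α = atan 0.55 = 28.81°;  2α = 57.62°
n_0 = (-0.8902, -0.4556)
n_1 = (+0.2651, -0.9642)
n_2 = (+0.8099, +0.5865)
n_3 = (-0.7422, +0.6702)
  (0,1): δ = 101.74°  ·
  (0,2): δ = 8.80°  ✓
  (0,3): δ = 110.81°  ·
  (1,2): δ = 69.46°  ·
  (1,3): δ = 32.55°  ✓
  (2,3): δ = 77.99°  ·
antipodal pairs: 2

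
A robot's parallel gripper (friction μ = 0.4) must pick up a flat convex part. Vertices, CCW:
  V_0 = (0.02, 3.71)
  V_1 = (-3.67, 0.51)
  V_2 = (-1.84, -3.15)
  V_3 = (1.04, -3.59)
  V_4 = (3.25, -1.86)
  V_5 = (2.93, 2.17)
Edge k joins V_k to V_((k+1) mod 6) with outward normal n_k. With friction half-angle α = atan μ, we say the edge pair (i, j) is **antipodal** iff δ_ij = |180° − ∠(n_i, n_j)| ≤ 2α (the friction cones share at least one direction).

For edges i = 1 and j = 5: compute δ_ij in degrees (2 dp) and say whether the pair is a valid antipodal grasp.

α = atan 0.4 = 21.80°;  2α = 43.60°
edge 1: e_1 = (+1.83, -3.66);  n_1 = (-0.8944, -0.4472)
edge 5: e_5 = (-2.91, +1.54);  n_5 = (+0.4677, +0.8839)
∠(n_1, n_5) = 144.45°
δ = |180° − 144.45°| = 35.55°
35.55° ≤ 2α = 43.60°  →  valid

δ = 35.55°, valid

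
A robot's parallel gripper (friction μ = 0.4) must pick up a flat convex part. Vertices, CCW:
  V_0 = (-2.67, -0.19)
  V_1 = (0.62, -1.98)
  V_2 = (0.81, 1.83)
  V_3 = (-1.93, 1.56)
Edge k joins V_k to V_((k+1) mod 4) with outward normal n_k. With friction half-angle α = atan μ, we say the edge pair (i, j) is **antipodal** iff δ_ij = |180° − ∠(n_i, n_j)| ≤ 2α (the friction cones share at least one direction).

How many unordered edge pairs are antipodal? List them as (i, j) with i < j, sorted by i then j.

count = 2; pairs: (0,2), (1,3)

α = atan 0.4 = 21.80°;  2α = 43.60°
n_0 = (-0.4779, -0.8784)
n_1 = (+0.9988, -0.0498)
n_2 = (-0.0981, +0.9952)
n_3 = (-0.9210, +0.3895)
  (0,1): δ = 64.31°  ·
  (0,2): δ = 34.18°  ✓
  (0,3): δ = 95.63°  ·
  (1,2): δ = 81.52°  ·
  (1,3): δ = 20.07°  ✓
  (2,3): δ = 118.55°  ·
antipodal pairs: 2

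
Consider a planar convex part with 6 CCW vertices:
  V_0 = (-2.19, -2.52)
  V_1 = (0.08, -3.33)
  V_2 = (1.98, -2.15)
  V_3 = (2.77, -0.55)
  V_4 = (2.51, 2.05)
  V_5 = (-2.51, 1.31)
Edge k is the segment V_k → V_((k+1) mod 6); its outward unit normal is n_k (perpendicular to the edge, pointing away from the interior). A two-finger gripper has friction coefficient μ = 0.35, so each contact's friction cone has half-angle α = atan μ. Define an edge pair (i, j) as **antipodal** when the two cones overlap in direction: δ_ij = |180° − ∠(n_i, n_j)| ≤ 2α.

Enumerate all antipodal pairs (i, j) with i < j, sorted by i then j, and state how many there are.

count = 4; pairs: (0,4), (1,4), (2,5), (3,5)

α = atan 0.35 = 19.29°;  2α = 38.58°
n_0 = (-0.3361, -0.9418)
n_1 = (+0.5276, -0.8495)
n_2 = (+0.8967, -0.4427)
n_3 = (+0.9950, +0.0995)
n_4 = (-0.1458, +0.9893)
n_5 = (-0.9965, -0.0833)
  (0,1): δ = 128.52°  ·
  (0,2): δ = 96.64°  ·
  (0,3): δ = 64.65°  ·
  (0,4): δ = 28.02°  ✓
  (0,5): δ = 114.41°  ·
  (1,2): δ = 148.12°  ·
  (1,3): δ = 116.13°  ·
  (1,4): δ = 23.46°  ✓
  (1,5): δ = 62.93°  ·
  (2,3): δ = 148.01°  ·
  (2,4): δ = 55.34°  ·
  (2,5): δ = 31.05°  ✓
  (3,4): δ = 87.32°  ·
  (3,5): δ = 0.93°  ✓
  (4,5): δ = 93.61°  ·
antipodal pairs: 4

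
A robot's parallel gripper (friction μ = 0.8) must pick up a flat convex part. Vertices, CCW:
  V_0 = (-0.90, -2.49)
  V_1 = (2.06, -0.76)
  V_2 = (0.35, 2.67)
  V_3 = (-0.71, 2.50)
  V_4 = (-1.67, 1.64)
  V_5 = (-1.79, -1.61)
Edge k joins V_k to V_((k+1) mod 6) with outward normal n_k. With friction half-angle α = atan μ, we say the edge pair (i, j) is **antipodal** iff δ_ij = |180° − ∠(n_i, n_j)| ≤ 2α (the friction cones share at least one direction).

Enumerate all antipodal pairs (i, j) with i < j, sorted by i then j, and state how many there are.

count = 7; pairs: (0,2), (0,3), (0,4), (1,3), (1,4), (1,5), (2,5)

α = atan 0.8 = 38.66°;  2α = 77.32°
n_0 = (+0.5046, -0.8634)
n_1 = (+0.8949, +0.4462)
n_2 = (-0.1584, +0.9874)
n_3 = (-0.6672, +0.7448)
n_4 = (-0.9993, +0.0369)
n_5 = (-0.7031, -0.7111)
  (0,1): δ = 93.81°  ·
  (0,2): δ = 21.19°  ✓
  (0,3): δ = 11.55°  ✓
  (0,4): δ = 57.58°  ✓
  (0,5): δ = 105.02°  ·
  (1,2): δ = 107.39°  ·
  (1,3): δ = 74.64°  ✓
  (1,4): δ = 28.61°  ✓
  (1,5): δ = 18.83°  ✓
  (2,3): δ = 147.26°  ·
  (2,4): δ = 101.23°  ·
  (2,5): δ = 53.79°  ✓
  (3,4): δ = 133.97°  ·
  (3,5): δ = 86.53°  ·
  (4,5): δ = 132.56°  ·
antipodal pairs: 7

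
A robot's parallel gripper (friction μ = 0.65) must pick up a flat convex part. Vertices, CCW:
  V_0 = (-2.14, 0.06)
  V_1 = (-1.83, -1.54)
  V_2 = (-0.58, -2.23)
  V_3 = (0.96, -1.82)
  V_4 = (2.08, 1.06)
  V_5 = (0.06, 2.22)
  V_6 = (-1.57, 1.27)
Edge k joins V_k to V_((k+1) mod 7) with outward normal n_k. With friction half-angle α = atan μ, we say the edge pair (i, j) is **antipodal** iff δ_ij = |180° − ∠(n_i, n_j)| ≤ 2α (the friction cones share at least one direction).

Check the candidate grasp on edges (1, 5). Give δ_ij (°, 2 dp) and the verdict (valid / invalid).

α = atan 0.65 = 33.02°;  2α = 66.05°
edge 1: e_1 = (+1.25, -0.69);  n_1 = (-0.4833, -0.8755)
edge 5: e_5 = (-1.63, -0.95);  n_5 = (-0.5035, +0.8640)
∠(n_1, n_5) = 120.87°
δ = |180° − 120.87°| = 59.13°
59.13° ≤ 2α = 66.05°  →  valid

δ = 59.13°, valid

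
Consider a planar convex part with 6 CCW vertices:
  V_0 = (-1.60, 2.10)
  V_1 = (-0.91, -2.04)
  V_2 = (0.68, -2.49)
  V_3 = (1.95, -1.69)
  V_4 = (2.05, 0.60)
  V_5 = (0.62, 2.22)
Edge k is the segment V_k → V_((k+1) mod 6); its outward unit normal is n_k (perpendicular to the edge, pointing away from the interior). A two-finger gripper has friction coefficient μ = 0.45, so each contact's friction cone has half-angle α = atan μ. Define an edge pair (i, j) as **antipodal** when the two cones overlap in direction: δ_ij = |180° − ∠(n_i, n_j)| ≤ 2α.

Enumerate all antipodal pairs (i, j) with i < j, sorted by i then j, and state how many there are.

α = atan 0.45 = 24.23°;  2α = 48.46°
n_0 = (-0.9864, -0.1644)
n_1 = (-0.2723, -0.9622)
n_2 = (+0.5330, -0.8461)
n_3 = (+0.9990, -0.0436)
n_4 = (+0.7497, +0.6618)
n_5 = (-0.0540, +0.9985)
  (0,1): δ = 115.26°  ·
  (0,2): δ = 67.25°  ·
  (0,3): δ = 11.96°  ✓
  (0,4): δ = 31.97°  ✓
  (0,5): δ = 83.63°  ·
  (1,2): δ = 131.99°  ·
  (1,3): δ = 76.70°  ·
  (1,4): δ = 32.76°  ✓
  (1,5): δ = 18.90°  ✓
  (2,3): δ = 124.71°  ·
  (2,4): δ = 80.77°  ·
  (2,5): δ = 29.11°  ✓
  (3,4): δ = 136.06°  ·
  (3,5): δ = 84.41°  ·
  (4,5): δ = 128.34°  ·
antipodal pairs: 5

count = 5; pairs: (0,3), (0,4), (1,4), (1,5), (2,5)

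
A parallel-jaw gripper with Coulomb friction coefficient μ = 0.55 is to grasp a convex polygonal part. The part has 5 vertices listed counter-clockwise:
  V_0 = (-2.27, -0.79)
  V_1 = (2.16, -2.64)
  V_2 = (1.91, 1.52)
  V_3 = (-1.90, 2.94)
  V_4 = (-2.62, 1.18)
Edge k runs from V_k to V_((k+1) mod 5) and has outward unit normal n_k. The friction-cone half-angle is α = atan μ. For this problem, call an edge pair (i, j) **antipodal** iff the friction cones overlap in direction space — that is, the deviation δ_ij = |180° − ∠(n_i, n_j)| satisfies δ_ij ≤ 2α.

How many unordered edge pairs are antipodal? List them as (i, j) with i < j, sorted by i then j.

α = atan 0.55 = 28.81°;  2α = 57.62°
n_0 = (-0.3854, -0.9228)
n_1 = (+0.9982, +0.0600)
n_2 = (+0.3492, +0.9370)
n_3 = (-0.9255, +0.3786)
n_4 = (-0.9846, -0.1749)
  (0,1): δ = 63.90°  ·
  (0,2): δ = 2.23°  ✓
  (0,3): δ = 90.42°  ·
  (0,4): δ = 122.74°  ·
  (1,2): δ = 113.88°  ·
  (1,3): δ = 25.69°  ✓
  (1,4): δ = 6.64°  ✓
  (2,3): δ = 91.81°  ·
  (2,4): δ = 59.49°  ·
  (3,4): δ = 147.68°  ·
antipodal pairs: 3

count = 3; pairs: (0,2), (1,3), (1,4)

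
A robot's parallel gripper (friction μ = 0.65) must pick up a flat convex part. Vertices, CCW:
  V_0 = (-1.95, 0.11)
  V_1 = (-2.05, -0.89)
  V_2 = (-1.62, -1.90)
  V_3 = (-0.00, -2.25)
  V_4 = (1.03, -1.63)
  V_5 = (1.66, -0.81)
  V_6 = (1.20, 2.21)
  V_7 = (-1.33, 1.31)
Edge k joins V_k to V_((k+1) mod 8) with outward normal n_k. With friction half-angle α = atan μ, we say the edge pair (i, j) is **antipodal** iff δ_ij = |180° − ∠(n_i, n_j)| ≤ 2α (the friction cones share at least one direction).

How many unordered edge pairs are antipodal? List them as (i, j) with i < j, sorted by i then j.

count = 11; pairs: (0,3), (0,4), (0,5), (1,4), (1,5), (2,6), (3,6), (3,7), (4,6), (4,7), (5,7)

α = atan 0.65 = 33.02°;  2α = 66.05°
n_0 = (-0.9950, +0.0995)
n_1 = (-0.9201, -0.3917)
n_2 = (-0.2112, -0.9774)
n_3 = (+0.5157, -0.8568)
n_4 = (+0.7930, -0.6092)
n_5 = (+0.9886, +0.1506)
n_6 = (-0.3352, +0.9422)
n_7 = (-0.8884, +0.4590)
  (0,1): δ = 151.23°  ·
  (0,2): δ = 96.48°  ·
  (0,3): δ = 53.24°  ✓
  (0,4): δ = 31.82°  ✓
  (0,5): δ = 14.37°  ✓
  (0,6): δ = 115.29°  ·
  (0,7): δ = 158.39°  ·
  (1,2): δ = 125.25°  ·
  (1,3): δ = 82.02°  ·
  (1,4): δ = 60.60°  ✓
  (1,5): δ = 14.40°  ✓
  (1,6): δ = 86.52°  ·
  (1,7): δ = 129.61°  ·
  (2,3): δ = 136.76°  ·
  (2,4): δ = 115.34°  ·
  (2,5): δ = 69.15°  ·
  (2,6): δ = 31.77°  ✓
  (2,7): δ = 74.87°  ·
  (3,4): δ = 158.58°  ·
  (3,5): δ = 112.38°  ·
  (3,6): δ = 11.46°  ✓
  (3,7): δ = 31.63°  ✓
  (4,5): δ = 133.80°  ·
  (4,6): δ = 32.88°  ✓
  (4,7): δ = 10.21°  ✓
  (5,6): δ = 79.08°  ·
  (5,7): δ = 35.98°  ✓
  (6,7): δ = 136.91°  ·
antipodal pairs: 11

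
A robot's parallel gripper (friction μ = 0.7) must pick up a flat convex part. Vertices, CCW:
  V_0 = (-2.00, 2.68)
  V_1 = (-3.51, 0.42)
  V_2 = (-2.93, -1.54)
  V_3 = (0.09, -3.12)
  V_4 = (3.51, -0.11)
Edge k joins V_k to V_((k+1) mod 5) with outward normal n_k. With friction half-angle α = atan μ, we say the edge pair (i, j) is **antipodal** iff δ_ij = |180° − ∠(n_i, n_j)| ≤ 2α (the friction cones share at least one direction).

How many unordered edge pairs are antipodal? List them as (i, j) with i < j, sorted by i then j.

count = 5; pairs: (0,3), (1,3), (1,4), (2,4), (3,4)

α = atan 0.7 = 34.99°;  2α = 69.98°
n_0 = (-0.8315, +0.5555)
n_1 = (-0.9589, -0.2838)
n_2 = (-0.4636, -0.8861)
n_3 = (+0.6607, -0.7507)
n_4 = (+0.4517, +0.8921)
  (0,1): δ = 129.77°  ·
  (0,2): δ = 83.87°  ·
  (0,3): δ = 14.90°  ✓
  (0,4): δ = 96.89°  ·
  (1,2): δ = 134.10°  ·
  (1,3): δ = 65.13°  ✓
  (1,4): δ = 46.66°  ✓
  (2,3): δ = 111.03°  ·
  (2,4): δ = 0.76°  ✓
  (3,4): δ = 68.21°  ✓
antipodal pairs: 5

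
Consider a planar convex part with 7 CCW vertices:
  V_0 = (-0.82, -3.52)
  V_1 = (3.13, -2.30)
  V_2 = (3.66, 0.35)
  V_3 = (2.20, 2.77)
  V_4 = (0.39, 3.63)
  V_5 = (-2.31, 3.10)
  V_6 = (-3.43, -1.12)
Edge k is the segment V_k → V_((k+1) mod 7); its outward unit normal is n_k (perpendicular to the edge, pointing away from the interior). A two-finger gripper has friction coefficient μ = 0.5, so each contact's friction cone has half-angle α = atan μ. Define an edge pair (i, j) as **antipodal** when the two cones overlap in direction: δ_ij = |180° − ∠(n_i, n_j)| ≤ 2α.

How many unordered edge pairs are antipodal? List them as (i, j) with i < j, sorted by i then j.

count = 6; pairs: (0,3), (0,4), (1,5), (2,5), (2,6), (3,6)

α = atan 0.5 = 26.57°;  2α = 53.13°
n_0 = (+0.2951, -0.9555)
n_1 = (+0.9806, -0.1961)
n_2 = (+0.8562, +0.5166)
n_3 = (+0.4292, +0.9032)
n_4 = (-0.1926, +0.9813)
n_5 = (-0.9665, +0.2565)
n_6 = (-0.6769, -0.7361)
  (0,1): δ = 118.47°  ·
  (0,2): δ = 76.06°  ·
  (0,3): δ = 42.58°  ✓
  (0,4): δ = 6.06°  ✓
  (0,5): δ = 57.97°  ·
  (0,6): δ = 120.24°  ·
  (1,2): δ = 137.59°  ·
  (1,3): δ = 104.10°  ·
  (1,4): δ = 67.58°  ·
  (1,5): δ = 3.55°  ✓
  (1,6): δ = 58.71°  ·
  (2,3): δ = 146.52°  ·
  (2,4): δ = 110.00°  ·
  (2,5): δ = 45.97°  ✓
  (2,6): δ = 16.30°  ✓
  (3,4): δ = 143.48°  ·
  (3,5): δ = 79.45°  ·
  (3,6): δ = 17.19°  ✓
  (4,5): δ = 115.97°  ·
  (4,6): δ = 53.71°  ·
  (5,6): δ = 117.74°  ·
antipodal pairs: 6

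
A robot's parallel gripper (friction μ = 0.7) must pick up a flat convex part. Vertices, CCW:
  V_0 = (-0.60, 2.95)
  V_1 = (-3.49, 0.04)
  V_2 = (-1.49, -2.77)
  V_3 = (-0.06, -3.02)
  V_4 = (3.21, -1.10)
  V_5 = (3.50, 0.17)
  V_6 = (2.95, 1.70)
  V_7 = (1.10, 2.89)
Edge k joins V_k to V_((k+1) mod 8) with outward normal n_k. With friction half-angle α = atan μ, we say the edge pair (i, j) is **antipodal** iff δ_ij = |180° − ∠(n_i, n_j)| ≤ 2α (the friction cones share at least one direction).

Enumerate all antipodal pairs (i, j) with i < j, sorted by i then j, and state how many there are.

α = atan 0.7 = 34.99°;  2α = 69.98°
n_0 = (-0.7095, +0.7047)
n_1 = (-0.8147, -0.5799)
n_2 = (-0.1722, -0.9851)
n_3 = (+0.5063, -0.8623)
n_4 = (+0.9749, -0.2226)
n_5 = (+0.9410, +0.3383)
n_6 = (+0.5410, +0.8410)
n_7 = (+0.0353, +0.9994)
  (0,1): δ = 99.76°  ·
  (0,2): δ = 55.11°  ✓
  (0,3): δ = 14.78°  ✓
  (0,4): δ = 31.94°  ✓
  (0,5): δ = 64.57°  ✓
  (0,6): δ = 102.05°  ·
  (0,7): δ = 132.78°  ·
  (1,2): δ = 135.36°  ·
  (1,3): δ = 95.02°  ·
  (1,4): δ = 48.30°  ✓
  (1,5): δ = 15.67°  ✓
  (1,6): δ = 21.81°  ✓
  (1,7): δ = 52.54°  ✓
  (2,3): δ = 139.66°  ·
  (2,4): δ = 92.95°  ·
  (2,5): δ = 60.31°  ✓
  (2,6): δ = 22.83°  ✓
  (2,7): δ = 7.90°  ✓
  (3,4): δ = 133.28°  ·
  (3,5): δ = 100.65°  ·
  (3,6): δ = 63.17°  ✓
  (3,7): δ = 32.44°  ✓
  (4,5): δ = 147.36°  ·
  (4,6): δ = 109.89°  ·
  (4,7): δ = 79.16°  ·
  (5,6): δ = 142.52°  ·
  (5,7): δ = 111.79°  ·
  (6,7): δ = 149.27°  ·
antipodal pairs: 13

count = 13; pairs: (0,2), (0,3), (0,4), (0,5), (1,4), (1,5), (1,6), (1,7), (2,5), (2,6), (2,7), (3,6), (3,7)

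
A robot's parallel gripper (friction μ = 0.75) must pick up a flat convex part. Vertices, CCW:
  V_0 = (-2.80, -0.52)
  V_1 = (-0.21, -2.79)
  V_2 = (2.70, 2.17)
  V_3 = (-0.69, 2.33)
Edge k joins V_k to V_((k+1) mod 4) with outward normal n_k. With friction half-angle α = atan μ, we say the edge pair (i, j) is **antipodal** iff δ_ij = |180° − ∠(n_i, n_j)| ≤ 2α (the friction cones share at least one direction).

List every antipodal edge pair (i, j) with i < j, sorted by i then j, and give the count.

α = atan 0.75 = 36.87°;  2α = 73.74°
n_0 = (-0.6591, -0.7520)
n_1 = (+0.8625, -0.5060)
n_2 = (+0.0471, +0.9989)
n_3 = (-0.8037, +0.5950)
  (0,1): δ = 79.17°  ·
  (0,2): δ = 38.53°  ✓
  (0,3): δ = 94.72°  ·
  (1,2): δ = 62.30°  ✓
  (1,3): δ = 6.11°  ✓
  (2,3): δ = 123.81°  ·
antipodal pairs: 3

count = 3; pairs: (0,2), (1,2), (1,3)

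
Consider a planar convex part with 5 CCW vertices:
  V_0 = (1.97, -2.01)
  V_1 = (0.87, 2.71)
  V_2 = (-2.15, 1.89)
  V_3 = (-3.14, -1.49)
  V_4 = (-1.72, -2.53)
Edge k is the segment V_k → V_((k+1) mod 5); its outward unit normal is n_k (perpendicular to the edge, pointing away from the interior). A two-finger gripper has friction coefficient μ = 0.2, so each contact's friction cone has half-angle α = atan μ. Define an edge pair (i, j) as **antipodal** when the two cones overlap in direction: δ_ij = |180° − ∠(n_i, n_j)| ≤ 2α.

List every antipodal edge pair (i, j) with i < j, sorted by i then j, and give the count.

count = 1; pairs: (1,4)

α = atan 0.2 = 11.31°;  2α = 22.62°
n_0 = (+0.9739, +0.2270)
n_1 = (-0.2620, +0.9651)
n_2 = (-0.9597, +0.2811)
n_3 = (-0.5909, -0.8068)
n_4 = (+0.1395, -0.9902)
  (0,1): δ = 87.93°  ·
  (0,2): δ = 29.44°  ·
  (0,3): δ = 40.66°  ·
  (0,4): δ = 84.90°  ·
  (1,2): δ = 121.52°  ·
  (1,3): δ = 51.41°  ·
  (1,4): δ = 7.17°  ✓
  (2,3): δ = 109.89°  ·
  (2,4): δ = 65.65°  ·
  (3,4): δ = 135.76°  ·
antipodal pairs: 1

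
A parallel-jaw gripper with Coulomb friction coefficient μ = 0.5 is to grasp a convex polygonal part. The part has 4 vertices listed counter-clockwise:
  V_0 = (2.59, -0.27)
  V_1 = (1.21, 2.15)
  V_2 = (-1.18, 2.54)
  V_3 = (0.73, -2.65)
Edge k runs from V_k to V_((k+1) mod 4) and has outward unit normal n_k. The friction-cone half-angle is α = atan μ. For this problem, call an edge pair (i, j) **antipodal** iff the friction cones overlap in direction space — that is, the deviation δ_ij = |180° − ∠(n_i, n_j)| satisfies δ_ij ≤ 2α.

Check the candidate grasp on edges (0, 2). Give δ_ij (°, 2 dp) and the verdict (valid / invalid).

δ = 9.49°, valid

α = atan 0.5 = 26.57°;  2α = 53.13°
edge 0: e_0 = (-1.38, +2.42);  n_0 = (+0.8687, +0.4954)
edge 2: e_2 = (+1.91, -5.19);  n_2 = (-0.9385, -0.3454)
∠(n_0, n_2) = 170.51°
δ = |180° − 170.51°| = 9.49°
9.49° ≤ 2α = 53.13°  →  valid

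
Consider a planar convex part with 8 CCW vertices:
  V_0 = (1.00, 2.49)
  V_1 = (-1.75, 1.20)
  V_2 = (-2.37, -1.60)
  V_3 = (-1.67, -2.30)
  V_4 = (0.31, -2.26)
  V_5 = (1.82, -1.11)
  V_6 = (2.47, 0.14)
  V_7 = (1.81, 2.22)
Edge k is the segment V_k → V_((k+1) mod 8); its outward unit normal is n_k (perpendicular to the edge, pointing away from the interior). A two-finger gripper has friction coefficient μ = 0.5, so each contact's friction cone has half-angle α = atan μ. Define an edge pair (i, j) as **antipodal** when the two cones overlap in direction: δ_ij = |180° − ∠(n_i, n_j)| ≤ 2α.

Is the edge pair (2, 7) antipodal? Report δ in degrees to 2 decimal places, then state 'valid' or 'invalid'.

δ = 26.57°, valid

α = atan 0.5 = 26.57°;  2α = 53.13°
edge 2: e_2 = (+0.70, -0.70);  n_2 = (-0.7071, -0.7071)
edge 7: e_7 = (-0.81, +0.27);  n_7 = (+0.3162, +0.9487)
∠(n_2, n_7) = 153.43°
δ = |180° − 153.43°| = 26.57°
26.57° ≤ 2α = 53.13°  →  valid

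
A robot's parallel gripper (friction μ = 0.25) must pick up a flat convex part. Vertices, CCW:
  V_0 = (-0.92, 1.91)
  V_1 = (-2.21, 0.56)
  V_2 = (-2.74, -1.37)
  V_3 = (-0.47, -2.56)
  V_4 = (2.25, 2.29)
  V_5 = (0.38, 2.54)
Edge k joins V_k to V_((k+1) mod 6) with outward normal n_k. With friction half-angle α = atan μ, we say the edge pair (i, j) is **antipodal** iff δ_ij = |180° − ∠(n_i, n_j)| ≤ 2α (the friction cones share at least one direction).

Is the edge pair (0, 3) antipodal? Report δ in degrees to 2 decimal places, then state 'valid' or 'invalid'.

α = atan 0.25 = 14.04°;  2α = 28.07°
edge 0: e_0 = (-1.29, -1.35);  n_0 = (-0.7230, +0.6909)
edge 3: e_3 = (+2.72, +4.85);  n_3 = (+0.8722, -0.4892)
∠(n_0, n_3) = 165.59°
δ = |180° − 165.59°| = 14.41°
14.41° ≤ 2α = 28.07°  →  valid

δ = 14.41°, valid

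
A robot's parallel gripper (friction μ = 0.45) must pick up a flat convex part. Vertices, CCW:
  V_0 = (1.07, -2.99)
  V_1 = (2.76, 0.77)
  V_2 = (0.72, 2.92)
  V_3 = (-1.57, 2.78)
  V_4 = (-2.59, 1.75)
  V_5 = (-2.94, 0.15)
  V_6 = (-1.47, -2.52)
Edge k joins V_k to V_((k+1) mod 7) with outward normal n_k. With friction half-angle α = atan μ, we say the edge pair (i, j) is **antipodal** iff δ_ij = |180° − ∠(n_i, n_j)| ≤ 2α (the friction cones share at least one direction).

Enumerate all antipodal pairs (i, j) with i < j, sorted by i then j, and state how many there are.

count = 5; pairs: (0,3), (0,4), (1,5), (1,6), (2,6)

α = atan 0.45 = 24.23°;  2α = 48.46°
n_0 = (+0.9121, -0.4100)
n_1 = (+0.7254, +0.6883)
n_2 = (-0.0610, +0.9981)
n_3 = (-0.7105, +0.7036)
n_4 = (-0.9769, +0.2137)
n_5 = (-0.8760, -0.4823)
n_6 = (-0.1820, -0.9833)
  (0,1): δ = 112.30°  ·
  (0,2): δ = 62.30°  ·
  (0,3): δ = 20.52°  ✓
  (0,4): δ = 11.86°  ✓
  (0,5): δ = 53.04°  ·
  (0,6): δ = 103.72°  ·
  (1,2): δ = 130.00°  ·
  (1,3): δ = 88.22°  ·
  (1,4): δ = 55.84°  ·
  (1,5): δ = 14.66°  ✓
  (1,6): δ = 36.02°  ✓
  (2,3): δ = 138.22°  ·
  (2,4): δ = 105.84°  ·
  (2,5): δ = 64.66°  ·
  (2,6): δ = 13.98°  ✓
  (3,4): δ = 147.62°  ·
  (3,5): δ = 106.44°  ·
  (3,6): δ = 55.76°  ·
  (4,5): δ = 138.83°  ·
  (4,6): δ = 88.14°  ·
  (5,6): δ = 129.32°  ·
antipodal pairs: 5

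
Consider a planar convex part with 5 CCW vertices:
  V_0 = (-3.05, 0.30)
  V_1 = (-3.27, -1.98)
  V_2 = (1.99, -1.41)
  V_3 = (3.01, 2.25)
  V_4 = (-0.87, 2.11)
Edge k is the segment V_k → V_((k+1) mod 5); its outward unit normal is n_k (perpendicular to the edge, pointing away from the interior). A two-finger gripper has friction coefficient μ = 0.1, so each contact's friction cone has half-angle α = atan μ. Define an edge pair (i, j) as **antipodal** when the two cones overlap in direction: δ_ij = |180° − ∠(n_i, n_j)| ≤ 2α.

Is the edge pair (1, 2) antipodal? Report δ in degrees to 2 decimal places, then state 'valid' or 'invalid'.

α = atan 0.1 = 5.71°;  2α = 11.42°
edge 1: e_1 = (+5.26, +0.57);  n_1 = (+0.1077, -0.9942)
edge 2: e_2 = (+1.02, +3.66);  n_2 = (+0.9633, -0.2685)
∠(n_1, n_2) = 68.24°
δ = |180° − 68.24°| = 111.76°
111.76° > 2α = 11.42°  →  invalid

δ = 111.76°, invalid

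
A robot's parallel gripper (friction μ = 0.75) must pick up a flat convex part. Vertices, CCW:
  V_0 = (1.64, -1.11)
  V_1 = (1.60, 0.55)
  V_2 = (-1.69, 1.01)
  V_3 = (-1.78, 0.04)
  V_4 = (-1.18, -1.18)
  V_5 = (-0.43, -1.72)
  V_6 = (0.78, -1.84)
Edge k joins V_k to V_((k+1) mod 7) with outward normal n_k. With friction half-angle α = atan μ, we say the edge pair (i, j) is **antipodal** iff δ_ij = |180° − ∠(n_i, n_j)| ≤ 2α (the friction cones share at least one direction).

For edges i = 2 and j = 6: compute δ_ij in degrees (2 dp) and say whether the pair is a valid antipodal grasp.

α = atan 0.75 = 36.87°;  2α = 73.74°
edge 2: e_2 = (-0.09, -0.97);  n_2 = (-0.9957, +0.0924)
edge 6: e_6 = (+0.86, +0.73);  n_6 = (+0.6471, -0.7624)
∠(n_2, n_6) = 135.63°
δ = |180° − 135.63°| = 44.37°
44.37° ≤ 2α = 73.74°  →  valid

δ = 44.37°, valid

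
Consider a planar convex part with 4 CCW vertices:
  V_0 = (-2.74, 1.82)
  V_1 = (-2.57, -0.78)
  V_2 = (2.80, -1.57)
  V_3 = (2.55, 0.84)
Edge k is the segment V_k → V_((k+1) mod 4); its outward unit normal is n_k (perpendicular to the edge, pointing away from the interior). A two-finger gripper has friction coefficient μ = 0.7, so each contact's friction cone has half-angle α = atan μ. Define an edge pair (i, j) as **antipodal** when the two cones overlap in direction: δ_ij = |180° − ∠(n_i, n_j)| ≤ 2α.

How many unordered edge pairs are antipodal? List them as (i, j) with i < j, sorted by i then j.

α = atan 0.7 = 34.99°;  2α = 69.98°
n_0 = (-0.9979, -0.0652)
n_1 = (-0.1455, -0.9894)
n_2 = (+0.9947, +0.1032)
n_3 = (+0.1822, +0.9833)
  (0,1): δ = 102.11°  ·
  (0,2): δ = 2.18°  ✓
  (0,3): δ = 75.76°  ·
  (1,2): δ = 75.71°  ·
  (1,3): δ = 2.13°  ✓
  (2,3): δ = 106.42°  ·
antipodal pairs: 2

count = 2; pairs: (0,2), (1,3)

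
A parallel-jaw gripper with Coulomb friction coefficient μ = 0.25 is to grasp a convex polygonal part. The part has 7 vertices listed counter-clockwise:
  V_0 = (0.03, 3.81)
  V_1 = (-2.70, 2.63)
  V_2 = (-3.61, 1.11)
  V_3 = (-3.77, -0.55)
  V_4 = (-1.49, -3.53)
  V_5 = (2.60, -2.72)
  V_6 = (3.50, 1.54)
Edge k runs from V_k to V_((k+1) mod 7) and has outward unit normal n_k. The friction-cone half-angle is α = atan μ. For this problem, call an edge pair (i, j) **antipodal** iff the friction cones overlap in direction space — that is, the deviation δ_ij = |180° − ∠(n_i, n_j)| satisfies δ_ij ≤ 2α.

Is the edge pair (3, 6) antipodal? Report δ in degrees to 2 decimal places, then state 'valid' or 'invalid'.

α = atan 0.25 = 14.04°;  2α = 28.07°
edge 3: e_3 = (+2.28, -2.98);  n_3 = (-0.7942, -0.6076)
edge 6: e_6 = (-3.47, +2.27);  n_6 = (+0.5474, +0.8368)
∠(n_3, n_6) = 160.61°
δ = |180° − 160.61°| = 19.39°
19.39° ≤ 2α = 28.07°  →  valid

δ = 19.39°, valid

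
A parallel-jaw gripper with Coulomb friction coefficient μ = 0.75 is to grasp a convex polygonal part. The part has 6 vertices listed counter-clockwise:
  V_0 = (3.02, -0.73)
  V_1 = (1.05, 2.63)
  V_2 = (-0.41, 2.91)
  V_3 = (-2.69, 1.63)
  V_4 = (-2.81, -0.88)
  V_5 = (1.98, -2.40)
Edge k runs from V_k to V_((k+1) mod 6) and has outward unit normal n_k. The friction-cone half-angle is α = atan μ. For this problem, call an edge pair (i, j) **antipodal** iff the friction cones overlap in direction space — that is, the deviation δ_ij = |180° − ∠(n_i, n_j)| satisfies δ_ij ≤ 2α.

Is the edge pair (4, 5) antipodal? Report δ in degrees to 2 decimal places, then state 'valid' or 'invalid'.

α = atan 0.75 = 36.87°;  2α = 73.74°
edge 4: e_4 = (+4.79, -1.52);  n_4 = (-0.3025, -0.9532)
edge 5: e_5 = (+1.04, +1.67);  n_5 = (+0.8489, -0.5286)
∠(n_4, n_5) = 75.69°
δ = |180° − 75.69°| = 104.31°
104.31° > 2α = 73.74°  →  invalid

δ = 104.31°, invalid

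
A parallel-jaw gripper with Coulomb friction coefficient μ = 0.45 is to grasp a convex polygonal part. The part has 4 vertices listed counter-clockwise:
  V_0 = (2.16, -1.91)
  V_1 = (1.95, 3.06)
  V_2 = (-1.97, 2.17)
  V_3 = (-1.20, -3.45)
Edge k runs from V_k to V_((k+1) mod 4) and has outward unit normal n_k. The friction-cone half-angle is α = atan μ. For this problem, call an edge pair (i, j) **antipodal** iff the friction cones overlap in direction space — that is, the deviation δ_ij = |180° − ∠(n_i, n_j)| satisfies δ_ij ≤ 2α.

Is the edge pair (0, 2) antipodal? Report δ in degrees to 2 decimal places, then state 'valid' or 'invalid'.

δ = 5.38°, valid

α = atan 0.45 = 24.23°;  2α = 48.46°
edge 0: e_0 = (-0.21, +4.97);  n_0 = (+0.9991, +0.0422)
edge 2: e_2 = (+0.77, -5.62);  n_2 = (-0.9907, -0.1357)
∠(n_0, n_2) = 174.62°
δ = |180° − 174.62°| = 5.38°
5.38° ≤ 2α = 48.46°  →  valid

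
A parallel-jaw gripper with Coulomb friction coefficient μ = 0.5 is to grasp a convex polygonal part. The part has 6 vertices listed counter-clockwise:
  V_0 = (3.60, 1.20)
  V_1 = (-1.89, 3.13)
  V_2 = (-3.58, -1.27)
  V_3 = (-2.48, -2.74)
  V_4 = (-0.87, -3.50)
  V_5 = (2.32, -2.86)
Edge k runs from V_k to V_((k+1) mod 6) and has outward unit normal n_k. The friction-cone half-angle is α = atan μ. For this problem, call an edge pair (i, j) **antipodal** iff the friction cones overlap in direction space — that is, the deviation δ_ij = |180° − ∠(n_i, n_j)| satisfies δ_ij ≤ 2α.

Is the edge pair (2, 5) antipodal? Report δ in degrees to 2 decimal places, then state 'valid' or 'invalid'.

α = atan 0.5 = 26.57°;  2α = 53.13°
edge 2: e_2 = (+1.10, -1.47);  n_2 = (-0.8007, -0.5991)
edge 5: e_5 = (+1.28, +4.06);  n_5 = (+0.9537, -0.3007)
∠(n_2, n_5) = 125.69°
δ = |180° − 125.69°| = 54.31°
54.31° > 2α = 53.13°  →  invalid

δ = 54.31°, invalid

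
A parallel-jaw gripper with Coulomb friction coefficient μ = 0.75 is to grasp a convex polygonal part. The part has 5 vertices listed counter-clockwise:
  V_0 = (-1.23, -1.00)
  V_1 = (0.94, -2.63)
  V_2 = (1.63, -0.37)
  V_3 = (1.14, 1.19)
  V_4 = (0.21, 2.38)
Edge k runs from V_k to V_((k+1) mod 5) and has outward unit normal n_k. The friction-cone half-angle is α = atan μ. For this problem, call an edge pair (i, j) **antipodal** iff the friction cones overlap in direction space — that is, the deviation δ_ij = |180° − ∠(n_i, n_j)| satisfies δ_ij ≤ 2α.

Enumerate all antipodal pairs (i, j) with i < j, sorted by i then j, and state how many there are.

α = atan 0.75 = 36.87°;  2α = 73.74°
n_0 = (-0.6006, -0.7996)
n_1 = (+0.9564, -0.2920)
n_2 = (+0.9540, +0.2997)
n_3 = (+0.7879, +0.6158)
n_4 = (-0.9200, +0.3919)
  (0,1): δ = 70.07°  ✓
  (0,2): δ = 35.65°  ✓
  (0,3): δ = 15.08°  ✓
  (0,4): δ = 103.84°  ·
  (1,2): δ = 145.58°  ·
  (1,3): δ = 125.01°  ·
  (1,4): δ = 6.10°  ✓
  (2,3): δ = 159.43°  ·
  (2,4): δ = 40.51°  ✓
  (3,4): δ = 61.08°  ✓
antipodal pairs: 6

count = 6; pairs: (0,1), (0,2), (0,3), (1,4), (2,4), (3,4)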